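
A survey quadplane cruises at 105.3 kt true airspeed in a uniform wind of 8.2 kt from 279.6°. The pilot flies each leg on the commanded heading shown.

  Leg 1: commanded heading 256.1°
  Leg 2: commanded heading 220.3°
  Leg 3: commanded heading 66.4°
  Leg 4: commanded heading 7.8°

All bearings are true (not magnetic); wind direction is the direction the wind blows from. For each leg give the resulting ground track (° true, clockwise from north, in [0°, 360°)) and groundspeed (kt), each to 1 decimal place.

Leg 1: track=254.2°, groundspeed=97.8 kt
Leg 2: track=216.3°, groundspeed=101.4 kt
Leg 3: track=68.7°, groundspeed=112.3 kt
Leg 4: track=12.3°, groundspeed=105.4 kt

Leg 1: heading 256.1°; drift -1.9° → track 254.2°, groundspeed 97.8 kt
Leg 2: heading 220.3°; drift -4.0° → track 216.3°, groundspeed 101.4 kt
Leg 3: heading 66.4°; drift +2.3° → track 68.7°, groundspeed 112.3 kt
Leg 4: heading 7.8°; drift +4.5° → track 12.3°, groundspeed 105.4 kt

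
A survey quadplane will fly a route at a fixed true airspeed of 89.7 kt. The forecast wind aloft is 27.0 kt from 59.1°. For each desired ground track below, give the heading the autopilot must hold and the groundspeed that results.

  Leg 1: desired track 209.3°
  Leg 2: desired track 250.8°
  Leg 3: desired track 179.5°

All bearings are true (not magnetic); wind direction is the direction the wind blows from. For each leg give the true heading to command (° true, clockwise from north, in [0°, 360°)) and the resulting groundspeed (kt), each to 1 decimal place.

Leg 1: heading=200.7°, groundspeed=112.1 kt
Leg 2: heading=254.3°, groundspeed=116.0 kt
Leg 3: heading=164.5°, groundspeed=100.3 kt

Leg 1: desired track 209.3°; wind correction -8.6° → command heading 200.7°, groundspeed 112.1 kt
Leg 2: desired track 250.8°; wind correction +3.5° → command heading 254.3°, groundspeed 116.0 kt
Leg 3: desired track 179.5°; wind correction -15.0° → command heading 164.5°, groundspeed 100.3 kt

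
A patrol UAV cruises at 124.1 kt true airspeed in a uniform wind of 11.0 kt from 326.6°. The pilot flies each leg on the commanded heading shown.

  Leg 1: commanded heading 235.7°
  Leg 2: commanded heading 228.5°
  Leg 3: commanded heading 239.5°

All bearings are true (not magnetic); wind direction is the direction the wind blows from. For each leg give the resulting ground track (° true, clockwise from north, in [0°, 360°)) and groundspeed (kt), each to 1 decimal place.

Leg 1: track=230.6°, groundspeed=124.8 kt
Leg 2: track=223.5°, groundspeed=126.1 kt
Leg 3: track=234.4°, groundspeed=124.0 kt

Leg 1: heading 235.7°; drift -5.1° → track 230.6°, groundspeed 124.8 kt
Leg 2: heading 228.5°; drift -5.0° → track 223.5°, groundspeed 126.1 kt
Leg 3: heading 239.5°; drift -5.1° → track 234.4°, groundspeed 124.0 kt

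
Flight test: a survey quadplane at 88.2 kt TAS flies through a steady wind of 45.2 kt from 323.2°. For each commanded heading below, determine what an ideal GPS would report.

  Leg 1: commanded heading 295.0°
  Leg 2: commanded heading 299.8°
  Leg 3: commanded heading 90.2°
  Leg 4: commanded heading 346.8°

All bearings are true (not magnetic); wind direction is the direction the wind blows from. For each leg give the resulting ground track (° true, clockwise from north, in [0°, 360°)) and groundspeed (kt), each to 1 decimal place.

Leg 1: heading 295.0°; drift -23.8° → track 271.2°, groundspeed 52.9 kt
Leg 2: heading 299.8°; drift -21.0° → track 278.8°, groundspeed 50.0 kt
Leg 3: heading 90.2°; drift +17.4° → track 107.6°, groundspeed 120.9 kt
Leg 4: heading 346.8°; drift +21.1° → track 7.9°, groundspeed 50.2 kt

Leg 1: track=271.2°, groundspeed=52.9 kt
Leg 2: track=278.8°, groundspeed=50.0 kt
Leg 3: track=107.6°, groundspeed=120.9 kt
Leg 4: track=7.9°, groundspeed=50.2 kt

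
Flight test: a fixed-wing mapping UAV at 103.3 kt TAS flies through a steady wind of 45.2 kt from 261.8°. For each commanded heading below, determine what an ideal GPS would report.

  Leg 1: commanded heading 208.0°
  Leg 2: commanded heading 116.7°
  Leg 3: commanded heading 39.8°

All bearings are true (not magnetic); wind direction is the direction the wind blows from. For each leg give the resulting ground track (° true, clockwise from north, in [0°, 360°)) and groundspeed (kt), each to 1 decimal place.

Leg 1: heading 208.0°; drift -25.5° → track 182.5°, groundspeed 84.8 kt
Leg 2: heading 116.7°; drift -10.4° → track 106.3°, groundspeed 142.7 kt
Leg 3: heading 39.8°; drift +12.5° → track 52.3°, groundspeed 140.2 kt

Leg 1: track=182.5°, groundspeed=84.8 kt
Leg 2: track=106.3°, groundspeed=142.7 kt
Leg 3: track=52.3°, groundspeed=140.2 kt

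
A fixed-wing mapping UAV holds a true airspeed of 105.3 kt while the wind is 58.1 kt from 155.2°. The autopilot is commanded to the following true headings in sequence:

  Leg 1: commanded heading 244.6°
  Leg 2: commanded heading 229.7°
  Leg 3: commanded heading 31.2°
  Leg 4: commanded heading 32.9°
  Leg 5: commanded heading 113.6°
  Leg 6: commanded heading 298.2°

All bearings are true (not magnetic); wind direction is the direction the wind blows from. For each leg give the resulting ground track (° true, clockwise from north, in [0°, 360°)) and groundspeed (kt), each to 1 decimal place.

Leg 1: heading 244.6°; drift +29.0° → track 273.6°, groundspeed 119.7 kt
Leg 2: heading 229.7°; drift +31.9° → track 261.6°, groundspeed 105.8 kt
Leg 3: heading 31.2°; drift -19.3° → track 11.9°, groundspeed 146.0 kt
Leg 4: heading 32.9°; drift -19.8° → track 13.1°, groundspeed 144.9 kt
Leg 5: heading 113.6°; drift -31.9° → track 81.7°, groundspeed 72.9 kt
Leg 6: heading 298.2°; drift +13.0° → track 311.2°, groundspeed 155.7 kt

Leg 1: track=273.6°, groundspeed=119.7 kt
Leg 2: track=261.6°, groundspeed=105.8 kt
Leg 3: track=11.9°, groundspeed=146.0 kt
Leg 4: track=13.1°, groundspeed=144.9 kt
Leg 5: track=81.7°, groundspeed=72.9 kt
Leg 6: track=311.2°, groundspeed=155.7 kt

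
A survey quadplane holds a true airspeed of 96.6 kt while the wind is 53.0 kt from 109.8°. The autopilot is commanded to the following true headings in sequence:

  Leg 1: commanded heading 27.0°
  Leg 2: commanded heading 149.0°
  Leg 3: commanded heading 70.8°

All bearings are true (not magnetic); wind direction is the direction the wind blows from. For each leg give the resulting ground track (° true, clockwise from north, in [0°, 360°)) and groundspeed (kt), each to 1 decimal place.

Leg 1: track=356.7°, groundspeed=104.2 kt
Leg 2: track=180.1°, groundspeed=64.8 kt
Leg 3: track=39.8°, groundspeed=64.7 kt

Leg 1: heading 27.0°; drift -30.3° → track 356.7°, groundspeed 104.2 kt
Leg 2: heading 149.0°; drift +31.1° → track 180.1°, groundspeed 64.8 kt
Leg 3: heading 70.8°; drift -31.0° → track 39.8°, groundspeed 64.7 kt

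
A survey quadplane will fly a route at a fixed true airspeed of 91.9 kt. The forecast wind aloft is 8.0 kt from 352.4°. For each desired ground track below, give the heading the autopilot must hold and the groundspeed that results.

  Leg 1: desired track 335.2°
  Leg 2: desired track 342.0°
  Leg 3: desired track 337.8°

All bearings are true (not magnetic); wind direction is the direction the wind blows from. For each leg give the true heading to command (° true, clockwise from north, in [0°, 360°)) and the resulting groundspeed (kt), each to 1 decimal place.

Leg 1: desired track 335.2°; wind correction +1.5° → command heading 336.7°, groundspeed 84.2 kt
Leg 2: desired track 342.0°; wind correction +0.9° → command heading 342.9°, groundspeed 84.0 kt
Leg 3: desired track 337.8°; wind correction +1.3° → command heading 339.1°, groundspeed 84.1 kt

Leg 1: heading=336.7°, groundspeed=84.2 kt
Leg 2: heading=342.9°, groundspeed=84.0 kt
Leg 3: heading=339.1°, groundspeed=84.1 kt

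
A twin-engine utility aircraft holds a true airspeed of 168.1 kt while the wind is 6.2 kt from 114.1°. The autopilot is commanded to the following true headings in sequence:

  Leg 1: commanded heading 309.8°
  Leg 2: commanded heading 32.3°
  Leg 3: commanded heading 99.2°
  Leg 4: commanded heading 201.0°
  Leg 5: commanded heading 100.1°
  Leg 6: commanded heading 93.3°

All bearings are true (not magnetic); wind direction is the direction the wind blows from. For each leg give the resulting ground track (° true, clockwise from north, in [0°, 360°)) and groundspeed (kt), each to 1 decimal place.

Leg 1: track=309.2°, groundspeed=174.1 kt
Leg 2: track=30.2°, groundspeed=167.3 kt
Leg 3: track=98.6°, groundspeed=162.1 kt
Leg 4: track=203.1°, groundspeed=167.9 kt
Leg 5: track=99.6°, groundspeed=162.1 kt
Leg 6: track=92.5°, groundspeed=162.3 kt

Leg 1: heading 309.8°; drift -0.6° → track 309.2°, groundspeed 174.1 kt
Leg 2: heading 32.3°; drift -2.1° → track 30.2°, groundspeed 167.3 kt
Leg 3: heading 99.2°; drift -0.6° → track 98.6°, groundspeed 162.1 kt
Leg 4: heading 201.0°; drift +2.1° → track 203.1°, groundspeed 167.9 kt
Leg 5: heading 100.1°; drift -0.5° → track 99.6°, groundspeed 162.1 kt
Leg 6: heading 93.3°; drift -0.8° → track 92.5°, groundspeed 162.3 kt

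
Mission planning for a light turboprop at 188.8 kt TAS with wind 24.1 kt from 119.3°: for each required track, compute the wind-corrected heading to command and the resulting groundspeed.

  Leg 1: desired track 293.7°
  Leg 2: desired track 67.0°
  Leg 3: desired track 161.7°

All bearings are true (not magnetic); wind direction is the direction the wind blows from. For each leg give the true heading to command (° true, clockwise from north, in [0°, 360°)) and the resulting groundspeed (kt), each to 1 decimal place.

Leg 1: heading=293.0°, groundspeed=212.8 kt
Leg 2: heading=72.8°, groundspeed=173.1 kt
Leg 3: heading=156.8°, groundspeed=170.3 kt

Leg 1: desired track 293.7°; wind correction -0.7° → command heading 293.0°, groundspeed 212.8 kt
Leg 2: desired track 67.0°; wind correction +5.8° → command heading 72.8°, groundspeed 173.1 kt
Leg 3: desired track 161.7°; wind correction -4.9° → command heading 156.8°, groundspeed 170.3 kt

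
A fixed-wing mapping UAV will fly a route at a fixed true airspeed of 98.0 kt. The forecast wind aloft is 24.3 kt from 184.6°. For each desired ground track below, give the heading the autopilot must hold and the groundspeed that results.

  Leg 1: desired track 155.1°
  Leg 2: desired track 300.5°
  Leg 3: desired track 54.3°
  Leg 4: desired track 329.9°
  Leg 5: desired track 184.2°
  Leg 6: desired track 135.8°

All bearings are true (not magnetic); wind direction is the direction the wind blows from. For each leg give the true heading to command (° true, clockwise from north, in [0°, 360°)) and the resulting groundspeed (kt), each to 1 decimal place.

Leg 1: desired track 155.1°; wind correction +7.0° → command heading 162.1°, groundspeed 76.1 kt
Leg 2: desired track 300.5°; wind correction -12.9° → command heading 287.6°, groundspeed 106.1 kt
Leg 3: desired track 54.3°; wind correction +10.9° → command heading 65.2°, groundspeed 111.9 kt
Leg 4: desired track 329.9°; wind correction -8.1° → command heading 321.8°, groundspeed 117.0 kt
Leg 5: desired track 184.2°; wind correction +0.1° → command heading 184.3°, groundspeed 73.7 kt
Leg 6: desired track 135.8°; wind correction +10.8° → command heading 146.6°, groundspeed 80.3 kt

Leg 1: heading=162.1°, groundspeed=76.1 kt
Leg 2: heading=287.6°, groundspeed=106.1 kt
Leg 3: heading=65.2°, groundspeed=111.9 kt
Leg 4: heading=321.8°, groundspeed=117.0 kt
Leg 5: heading=184.3°, groundspeed=73.7 kt
Leg 6: heading=146.6°, groundspeed=80.3 kt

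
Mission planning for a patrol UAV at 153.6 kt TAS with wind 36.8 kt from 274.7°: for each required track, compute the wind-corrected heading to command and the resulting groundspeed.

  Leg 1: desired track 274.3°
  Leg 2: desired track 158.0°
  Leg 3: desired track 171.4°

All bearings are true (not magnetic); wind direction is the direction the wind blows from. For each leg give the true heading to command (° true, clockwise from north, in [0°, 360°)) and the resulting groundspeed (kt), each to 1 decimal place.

Leg 1: heading=274.4°, groundspeed=116.8 kt
Leg 2: heading=170.4°, groundspeed=166.6 kt
Leg 3: heading=184.9°, groundspeed=157.8 kt

Leg 1: desired track 274.3°; wind correction +0.1° → command heading 274.4°, groundspeed 116.8 kt
Leg 2: desired track 158.0°; wind correction +12.4° → command heading 170.4°, groundspeed 166.6 kt
Leg 3: desired track 171.4°; wind correction +13.5° → command heading 184.9°, groundspeed 157.8 kt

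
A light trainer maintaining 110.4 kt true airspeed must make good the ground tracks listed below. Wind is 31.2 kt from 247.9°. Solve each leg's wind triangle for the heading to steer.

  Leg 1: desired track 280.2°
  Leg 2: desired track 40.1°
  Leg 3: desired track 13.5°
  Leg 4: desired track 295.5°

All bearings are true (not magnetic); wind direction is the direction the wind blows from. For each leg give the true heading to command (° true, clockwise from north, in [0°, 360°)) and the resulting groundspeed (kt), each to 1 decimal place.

Leg 1: desired track 280.2°; wind correction -8.7° → command heading 271.5°, groundspeed 82.8 kt
Leg 2: desired track 40.1°; wind correction -7.6° → command heading 32.5°, groundspeed 137.0 kt
Leg 3: desired track 13.5°; wind correction -13.3° → command heading 0.2°, groundspeed 125.6 kt
Leg 4: desired track 295.5°; wind correction -12.0° → command heading 283.5°, groundspeed 86.9 kt

Leg 1: heading=271.5°, groundspeed=82.8 kt
Leg 2: heading=32.5°, groundspeed=137.0 kt
Leg 3: heading=0.2°, groundspeed=125.6 kt
Leg 4: heading=283.5°, groundspeed=86.9 kt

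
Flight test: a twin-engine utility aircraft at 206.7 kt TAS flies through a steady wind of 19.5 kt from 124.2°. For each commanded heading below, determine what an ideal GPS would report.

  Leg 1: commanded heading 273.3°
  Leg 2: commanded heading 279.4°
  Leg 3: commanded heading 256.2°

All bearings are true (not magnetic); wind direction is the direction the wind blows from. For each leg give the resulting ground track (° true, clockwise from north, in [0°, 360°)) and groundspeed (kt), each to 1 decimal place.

Leg 1: track=275.9°, groundspeed=223.7 kt
Leg 2: track=281.5°, groundspeed=224.6 kt
Leg 3: track=260.0°, groundspeed=220.2 kt

Leg 1: heading 273.3°; drift +2.6° → track 275.9°, groundspeed 223.7 kt
Leg 2: heading 279.4°; drift +2.1° → track 281.5°, groundspeed 224.6 kt
Leg 3: heading 256.2°; drift +3.8° → track 260.0°, groundspeed 220.2 kt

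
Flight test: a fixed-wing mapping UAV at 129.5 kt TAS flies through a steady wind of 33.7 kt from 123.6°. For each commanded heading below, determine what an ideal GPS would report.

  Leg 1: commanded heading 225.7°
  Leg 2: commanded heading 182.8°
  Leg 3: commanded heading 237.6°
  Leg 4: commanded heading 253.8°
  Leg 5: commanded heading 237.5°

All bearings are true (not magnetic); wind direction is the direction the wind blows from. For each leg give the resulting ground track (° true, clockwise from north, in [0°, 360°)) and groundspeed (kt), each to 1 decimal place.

Leg 1: heading 225.7°; drift +13.6° → track 239.3°, groundspeed 140.5 kt
Leg 2: heading 182.8°; drift +14.5° → track 197.3°, groundspeed 115.9 kt
Leg 3: heading 237.6°; drift +12.1° → track 249.7°, groundspeed 146.5 kt
Leg 4: heading 253.8°; drift +9.7° → track 263.5°, groundspeed 153.4 kt
Leg 5: heading 237.5°; drift +12.1° → track 249.6°, groundspeed 146.4 kt

Leg 1: track=239.3°, groundspeed=140.5 kt
Leg 2: track=197.3°, groundspeed=115.9 kt
Leg 3: track=249.7°, groundspeed=146.5 kt
Leg 4: track=263.5°, groundspeed=153.4 kt
Leg 5: track=249.6°, groundspeed=146.4 kt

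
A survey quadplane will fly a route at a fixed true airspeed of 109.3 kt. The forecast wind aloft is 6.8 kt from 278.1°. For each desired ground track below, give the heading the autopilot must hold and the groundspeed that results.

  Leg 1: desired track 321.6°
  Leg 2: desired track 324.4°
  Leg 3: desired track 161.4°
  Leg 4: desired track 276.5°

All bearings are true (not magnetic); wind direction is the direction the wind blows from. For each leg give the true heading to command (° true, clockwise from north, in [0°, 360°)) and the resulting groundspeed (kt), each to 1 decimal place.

Leg 1: desired track 321.6°; wind correction -2.5° → command heading 319.1°, groundspeed 104.3 kt
Leg 2: desired track 324.4°; wind correction -2.6° → command heading 321.8°, groundspeed 104.5 kt
Leg 3: desired track 161.4°; wind correction +3.2° → command heading 164.6°, groundspeed 112.2 kt
Leg 4: desired track 276.5°; wind correction +0.1° → command heading 276.6°, groundspeed 102.5 kt

Leg 1: heading=319.1°, groundspeed=104.3 kt
Leg 2: heading=321.8°, groundspeed=104.5 kt
Leg 3: heading=164.6°, groundspeed=112.2 kt
Leg 4: heading=276.6°, groundspeed=102.5 kt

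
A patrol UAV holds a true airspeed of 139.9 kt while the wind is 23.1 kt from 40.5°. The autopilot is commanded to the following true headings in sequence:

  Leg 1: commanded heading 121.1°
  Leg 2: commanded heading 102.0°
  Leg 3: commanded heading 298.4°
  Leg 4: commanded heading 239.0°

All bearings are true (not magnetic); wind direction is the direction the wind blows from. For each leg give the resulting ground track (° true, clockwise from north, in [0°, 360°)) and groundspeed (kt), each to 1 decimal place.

Leg 1: track=130.6°, groundspeed=138.0 kt
Leg 2: track=111.0°, groundspeed=130.5 kt
Leg 3: track=289.5°, groundspeed=146.5 kt
Leg 4: track=236.4°, groundspeed=162.0 kt

Leg 1: heading 121.1°; drift +9.5° → track 130.6°, groundspeed 138.0 kt
Leg 2: heading 102.0°; drift +9.0° → track 111.0°, groundspeed 130.5 kt
Leg 3: heading 298.4°; drift -8.9° → track 289.5°, groundspeed 146.5 kt
Leg 4: heading 239.0°; drift -2.6° → track 236.4°, groundspeed 162.0 kt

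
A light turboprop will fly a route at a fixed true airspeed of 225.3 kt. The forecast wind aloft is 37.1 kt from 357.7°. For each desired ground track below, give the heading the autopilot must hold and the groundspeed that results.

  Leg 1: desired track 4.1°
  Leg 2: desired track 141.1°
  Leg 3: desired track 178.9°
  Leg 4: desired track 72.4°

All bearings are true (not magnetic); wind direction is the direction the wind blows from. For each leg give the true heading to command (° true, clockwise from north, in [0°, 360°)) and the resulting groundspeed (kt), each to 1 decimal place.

Leg 1: heading=3.0°, groundspeed=188.4 kt
Leg 2: heading=135.5°, groundspeed=254.0 kt
Leg 3: heading=179.1°, groundspeed=262.4 kt
Leg 4: heading=63.3°, groundspeed=212.7 kt

Leg 1: desired track 4.1°; wind correction -1.1° → command heading 3.0°, groundspeed 188.4 kt
Leg 2: desired track 141.1°; wind correction -5.6° → command heading 135.5°, groundspeed 254.0 kt
Leg 3: desired track 178.9°; wind correction +0.2° → command heading 179.1°, groundspeed 262.4 kt
Leg 4: desired track 72.4°; wind correction -9.1° → command heading 63.3°, groundspeed 212.7 kt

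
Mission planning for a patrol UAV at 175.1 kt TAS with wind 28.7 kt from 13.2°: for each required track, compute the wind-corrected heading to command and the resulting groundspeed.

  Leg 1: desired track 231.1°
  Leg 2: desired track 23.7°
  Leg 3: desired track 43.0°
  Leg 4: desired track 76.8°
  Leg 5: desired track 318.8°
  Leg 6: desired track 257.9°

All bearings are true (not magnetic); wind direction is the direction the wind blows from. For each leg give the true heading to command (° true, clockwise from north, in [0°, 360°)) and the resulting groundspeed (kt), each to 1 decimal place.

Leg 1: desired track 231.1°; wind correction +5.8° → command heading 236.9°, groundspeed 196.9 kt
Leg 2: desired track 23.7°; wind correction -1.7° → command heading 22.0°, groundspeed 146.8 kt
Leg 3: desired track 43.0°; wind correction -4.7° → command heading 38.3°, groundspeed 149.6 kt
Leg 4: desired track 76.8°; wind correction -8.4° → command heading 68.4°, groundspeed 160.4 kt
Leg 5: desired track 318.8°; wind correction +7.7° → command heading 326.5°, groundspeed 156.8 kt
Leg 6: desired track 257.9°; wind correction +8.5° → command heading 266.4°, groundspeed 185.4 kt

Leg 1: heading=236.9°, groundspeed=196.9 kt
Leg 2: heading=22.0°, groundspeed=146.8 kt
Leg 3: heading=38.3°, groundspeed=149.6 kt
Leg 4: heading=68.4°, groundspeed=160.4 kt
Leg 5: heading=326.5°, groundspeed=156.8 kt
Leg 6: heading=266.4°, groundspeed=185.4 kt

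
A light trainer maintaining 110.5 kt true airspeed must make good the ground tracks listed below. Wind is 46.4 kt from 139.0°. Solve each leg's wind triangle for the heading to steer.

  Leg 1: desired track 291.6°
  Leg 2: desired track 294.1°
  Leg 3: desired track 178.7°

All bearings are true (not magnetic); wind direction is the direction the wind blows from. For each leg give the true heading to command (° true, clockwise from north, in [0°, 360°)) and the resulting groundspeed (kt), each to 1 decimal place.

Leg 1: desired track 291.6°; wind correction -11.1° → command heading 280.5°, groundspeed 149.6 kt
Leg 2: desired track 294.1°; wind correction -10.2° → command heading 283.9°, groundspeed 150.8 kt
Leg 3: desired track 178.7°; wind correction -15.6° → command heading 163.1°, groundspeed 70.8 kt

Leg 1: heading=280.5°, groundspeed=149.6 kt
Leg 2: heading=283.9°, groundspeed=150.8 kt
Leg 3: heading=163.1°, groundspeed=70.8 kt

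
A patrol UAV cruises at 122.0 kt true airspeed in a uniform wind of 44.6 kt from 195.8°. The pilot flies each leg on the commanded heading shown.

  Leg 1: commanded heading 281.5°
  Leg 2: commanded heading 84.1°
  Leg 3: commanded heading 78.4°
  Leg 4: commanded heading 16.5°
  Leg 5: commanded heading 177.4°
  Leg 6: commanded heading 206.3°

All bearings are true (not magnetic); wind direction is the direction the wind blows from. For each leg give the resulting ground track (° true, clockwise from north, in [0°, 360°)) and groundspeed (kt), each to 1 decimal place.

Leg 1: track=302.0°, groundspeed=126.7 kt
Leg 2: track=67.4°, groundspeed=144.6 kt
Leg 3: track=62.9°, groundspeed=147.9 kt
Leg 4: track=16.3°, groundspeed=166.6 kt
Leg 5: track=167.4°, groundspeed=80.9 kt
Leg 6: track=212.2°, groundspeed=78.6 kt

Leg 1: heading 281.5°; drift +20.5° → track 302.0°, groundspeed 126.7 kt
Leg 2: heading 84.1°; drift -16.7° → track 67.4°, groundspeed 144.6 kt
Leg 3: heading 78.4°; drift -15.5° → track 62.9°, groundspeed 147.9 kt
Leg 4: heading 16.5°; drift -0.2° → track 16.3°, groundspeed 166.6 kt
Leg 5: heading 177.4°; drift -10.0° → track 167.4°, groundspeed 80.9 kt
Leg 6: heading 206.3°; drift +5.9° → track 212.2°, groundspeed 78.6 kt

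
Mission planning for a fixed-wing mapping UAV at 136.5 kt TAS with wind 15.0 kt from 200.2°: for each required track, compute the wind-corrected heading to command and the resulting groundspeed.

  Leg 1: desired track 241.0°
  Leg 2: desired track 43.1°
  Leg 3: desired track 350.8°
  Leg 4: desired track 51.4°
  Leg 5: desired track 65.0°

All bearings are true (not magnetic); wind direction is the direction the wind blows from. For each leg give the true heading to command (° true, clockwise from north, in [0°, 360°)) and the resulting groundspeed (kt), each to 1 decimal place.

Leg 1: desired track 241.0°; wind correction -4.1° → command heading 236.9°, groundspeed 124.8 kt
Leg 2: desired track 43.1°; wind correction +2.5° → command heading 45.6°, groundspeed 150.2 kt
Leg 3: desired track 350.8°; wind correction -3.1° → command heading 347.7°, groundspeed 149.4 kt
Leg 4: desired track 51.4°; wind correction +3.3° → command heading 54.7°, groundspeed 149.1 kt
Leg 5: desired track 65.0°; wind correction +4.4° → command heading 69.4°, groundspeed 146.7 kt

Leg 1: heading=236.9°, groundspeed=124.8 kt
Leg 2: heading=45.6°, groundspeed=150.2 kt
Leg 3: heading=347.7°, groundspeed=149.4 kt
Leg 4: heading=54.7°, groundspeed=149.1 kt
Leg 5: heading=69.4°, groundspeed=146.7 kt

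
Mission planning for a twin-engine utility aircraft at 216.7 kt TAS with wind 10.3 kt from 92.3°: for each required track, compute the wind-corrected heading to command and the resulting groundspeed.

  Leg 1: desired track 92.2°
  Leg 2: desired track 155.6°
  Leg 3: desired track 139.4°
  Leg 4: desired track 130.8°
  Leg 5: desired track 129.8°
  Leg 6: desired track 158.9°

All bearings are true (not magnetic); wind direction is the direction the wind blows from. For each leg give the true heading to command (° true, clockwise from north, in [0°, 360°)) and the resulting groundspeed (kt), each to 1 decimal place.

Leg 1: desired track 92.2°; wind correction +0.0° → command heading 92.2°, groundspeed 206.4 kt
Leg 2: desired track 155.6°; wind correction -2.4° → command heading 153.2°, groundspeed 211.9 kt
Leg 3: desired track 139.4°; wind correction -2.0° → command heading 137.4°, groundspeed 209.6 kt
Leg 4: desired track 130.8°; wind correction -1.7° → command heading 129.1°, groundspeed 208.5 kt
Leg 5: desired track 129.8°; wind correction -1.7° → command heading 128.1°, groundspeed 208.4 kt
Leg 6: desired track 158.9°; wind correction -2.5° → command heading 156.4°, groundspeed 212.4 kt

Leg 1: heading=92.2°, groundspeed=206.4 kt
Leg 2: heading=153.2°, groundspeed=211.9 kt
Leg 3: heading=137.4°, groundspeed=209.6 kt
Leg 4: heading=129.1°, groundspeed=208.5 kt
Leg 5: heading=128.1°, groundspeed=208.4 kt
Leg 6: heading=156.4°, groundspeed=212.4 kt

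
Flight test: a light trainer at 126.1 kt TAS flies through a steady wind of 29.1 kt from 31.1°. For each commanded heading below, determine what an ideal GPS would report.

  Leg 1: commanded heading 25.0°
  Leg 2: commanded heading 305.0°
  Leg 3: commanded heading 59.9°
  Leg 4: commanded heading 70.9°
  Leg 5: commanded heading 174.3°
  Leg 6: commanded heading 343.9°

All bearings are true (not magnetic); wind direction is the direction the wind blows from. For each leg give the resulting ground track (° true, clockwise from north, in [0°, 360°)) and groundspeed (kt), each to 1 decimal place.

Leg 1: heading 25.0°; drift -1.8° → track 23.2°, groundspeed 97.2 kt
Leg 2: heading 305.0°; drift -13.2° → track 291.8°, groundspeed 127.5 kt
Leg 3: heading 59.9°; drift +7.9° → track 67.8°, groundspeed 101.6 kt
Leg 4: heading 70.9°; drift +10.2° → track 81.1°, groundspeed 105.4 kt
Leg 5: heading 174.3°; drift +6.7° → track 181.0°, groundspeed 150.4 kt
Leg 6: heading 343.9°; drift -11.4° → track 332.5°, groundspeed 108.5 kt

Leg 1: track=23.2°, groundspeed=97.2 kt
Leg 2: track=291.8°, groundspeed=127.5 kt
Leg 3: track=67.8°, groundspeed=101.6 kt
Leg 4: track=81.1°, groundspeed=105.4 kt
Leg 5: track=181.0°, groundspeed=150.4 kt
Leg 6: track=332.5°, groundspeed=108.5 kt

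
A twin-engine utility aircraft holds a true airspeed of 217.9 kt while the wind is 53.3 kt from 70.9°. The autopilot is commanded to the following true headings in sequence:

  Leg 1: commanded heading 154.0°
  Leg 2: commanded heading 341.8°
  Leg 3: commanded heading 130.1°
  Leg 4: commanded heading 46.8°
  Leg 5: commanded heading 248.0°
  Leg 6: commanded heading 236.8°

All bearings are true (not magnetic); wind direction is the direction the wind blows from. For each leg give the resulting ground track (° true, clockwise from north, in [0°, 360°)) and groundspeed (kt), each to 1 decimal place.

Leg 1: track=168.0°, groundspeed=218.0 kt
Leg 2: track=328.0°, groundspeed=223.5 kt
Leg 3: track=143.6°, groundspeed=196.0 kt
Leg 4: track=39.5°, groundspeed=170.6 kt
Leg 5: track=248.6°, groundspeed=271.1 kt
Leg 6: track=239.6°, groundspeed=269.9 kt

Leg 1: heading 154.0°; drift +14.0° → track 168.0°, groundspeed 218.0 kt
Leg 2: heading 341.8°; drift -13.8° → track 328.0°, groundspeed 223.5 kt
Leg 3: heading 130.1°; drift +13.5° → track 143.6°, groundspeed 196.0 kt
Leg 4: heading 46.8°; drift -7.3° → track 39.5°, groundspeed 170.6 kt
Leg 5: heading 248.0°; drift +0.6° → track 248.6°, groundspeed 271.1 kt
Leg 6: heading 236.8°; drift +2.8° → track 239.6°, groundspeed 269.9 kt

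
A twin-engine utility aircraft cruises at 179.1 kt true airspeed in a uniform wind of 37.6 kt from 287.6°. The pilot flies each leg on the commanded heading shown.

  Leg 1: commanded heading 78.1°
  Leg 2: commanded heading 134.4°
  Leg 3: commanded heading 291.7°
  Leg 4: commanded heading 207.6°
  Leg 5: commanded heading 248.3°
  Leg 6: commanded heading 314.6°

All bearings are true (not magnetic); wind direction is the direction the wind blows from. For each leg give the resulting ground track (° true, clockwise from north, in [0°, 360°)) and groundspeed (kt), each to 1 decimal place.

Leg 1: heading 78.1°; drift +5.0° → track 83.1°, groundspeed 212.6 kt
Leg 2: heading 134.4°; drift -4.6° → track 129.8°, groundspeed 213.3 kt
Leg 3: heading 291.7°; drift +1.1° → track 292.8°, groundspeed 141.6 kt
Leg 4: heading 207.6°; drift -12.1° → track 195.5°, groundspeed 176.5 kt
Leg 5: heading 248.3°; drift -9.0° → track 239.3°, groundspeed 151.9 kt
Leg 6: heading 314.6°; drift +6.7° → track 321.3°, groundspeed 146.6 kt

Leg 1: track=83.1°, groundspeed=212.6 kt
Leg 2: track=129.8°, groundspeed=213.3 kt
Leg 3: track=292.8°, groundspeed=141.6 kt
Leg 4: track=195.5°, groundspeed=176.5 kt
Leg 5: track=239.3°, groundspeed=151.9 kt
Leg 6: track=321.3°, groundspeed=146.6 kt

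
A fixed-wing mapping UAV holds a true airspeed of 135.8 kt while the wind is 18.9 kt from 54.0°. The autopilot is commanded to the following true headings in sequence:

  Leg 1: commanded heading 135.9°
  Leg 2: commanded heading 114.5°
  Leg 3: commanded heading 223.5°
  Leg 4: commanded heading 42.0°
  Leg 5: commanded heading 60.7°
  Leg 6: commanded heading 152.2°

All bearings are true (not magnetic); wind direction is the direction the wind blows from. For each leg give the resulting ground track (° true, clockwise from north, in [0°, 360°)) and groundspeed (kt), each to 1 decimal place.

Leg 1: track=143.9°, groundspeed=134.4 kt
Leg 2: track=121.9°, groundspeed=127.6 kt
Leg 3: track=224.8°, groundspeed=154.4 kt
Leg 4: track=40.1°, groundspeed=117.4 kt
Leg 5: track=61.8°, groundspeed=117.0 kt
Leg 6: track=159.9°, groundspeed=139.8 kt

Leg 1: heading 135.9°; drift +8.0° → track 143.9°, groundspeed 134.4 kt
Leg 2: heading 114.5°; drift +7.4° → track 121.9°, groundspeed 127.6 kt
Leg 3: heading 223.5°; drift +1.3° → track 224.8°, groundspeed 154.4 kt
Leg 4: heading 42.0°; drift -1.9° → track 40.1°, groundspeed 117.4 kt
Leg 5: heading 60.7°; drift +1.1° → track 61.8°, groundspeed 117.0 kt
Leg 6: heading 152.2°; drift +7.7° → track 159.9°, groundspeed 139.8 kt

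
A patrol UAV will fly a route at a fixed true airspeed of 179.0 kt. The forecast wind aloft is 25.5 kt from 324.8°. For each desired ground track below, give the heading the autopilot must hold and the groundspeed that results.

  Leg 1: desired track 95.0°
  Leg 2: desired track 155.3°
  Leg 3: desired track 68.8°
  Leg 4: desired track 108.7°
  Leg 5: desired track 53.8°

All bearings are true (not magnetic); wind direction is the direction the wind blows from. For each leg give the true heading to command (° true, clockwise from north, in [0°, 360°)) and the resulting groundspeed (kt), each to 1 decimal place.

Leg 1: desired track 95.0°; wind correction -6.2° → command heading 88.8°, groundspeed 194.4 kt
Leg 2: desired track 155.3°; wind correction +1.5° → command heading 156.8°, groundspeed 204.0 kt
Leg 3: desired track 68.8°; wind correction -7.9° → command heading 60.9°, groundspeed 183.5 kt
Leg 4: desired track 108.7°; wind correction -4.8° → command heading 103.9°, groundspeed 199.0 kt
Leg 5: desired track 53.8°; wind correction -8.2° → command heading 45.6°, groundspeed 176.7 kt

Leg 1: heading=88.8°, groundspeed=194.4 kt
Leg 2: heading=156.8°, groundspeed=204.0 kt
Leg 3: heading=60.9°, groundspeed=183.5 kt
Leg 4: heading=103.9°, groundspeed=199.0 kt
Leg 5: heading=45.6°, groundspeed=176.7 kt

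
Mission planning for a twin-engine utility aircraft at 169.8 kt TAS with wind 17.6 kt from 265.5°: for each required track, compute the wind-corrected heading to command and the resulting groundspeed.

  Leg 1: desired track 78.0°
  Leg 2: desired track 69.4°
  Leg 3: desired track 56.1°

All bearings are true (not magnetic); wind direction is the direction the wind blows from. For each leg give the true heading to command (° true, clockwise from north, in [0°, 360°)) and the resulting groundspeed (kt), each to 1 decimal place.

Leg 1: desired track 78.0°; wind correction -0.8° → command heading 77.2°, groundspeed 187.2 kt
Leg 2: desired track 69.4°; wind correction -1.6° → command heading 67.8°, groundspeed 186.6 kt
Leg 3: desired track 56.1°; wind correction -2.9° → command heading 53.2°, groundspeed 184.9 kt

Leg 1: heading=77.2°, groundspeed=187.2 kt
Leg 2: heading=67.8°, groundspeed=186.6 kt
Leg 3: heading=53.2°, groundspeed=184.9 kt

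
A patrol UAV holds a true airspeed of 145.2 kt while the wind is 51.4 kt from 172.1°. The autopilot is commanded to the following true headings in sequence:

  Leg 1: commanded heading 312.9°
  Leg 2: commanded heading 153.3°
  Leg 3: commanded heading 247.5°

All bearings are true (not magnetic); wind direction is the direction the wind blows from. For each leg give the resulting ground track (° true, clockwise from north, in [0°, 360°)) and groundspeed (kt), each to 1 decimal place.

Leg 1: track=322.9°, groundspeed=187.9 kt
Leg 2: track=143.6°, groundspeed=98.0 kt
Leg 3: track=268.1°, groundspeed=141.3 kt

Leg 1: heading 312.9°; drift +10.0° → track 322.9°, groundspeed 187.9 kt
Leg 2: heading 153.3°; drift -9.7° → track 143.6°, groundspeed 98.0 kt
Leg 3: heading 247.5°; drift +20.6° → track 268.1°, groundspeed 141.3 kt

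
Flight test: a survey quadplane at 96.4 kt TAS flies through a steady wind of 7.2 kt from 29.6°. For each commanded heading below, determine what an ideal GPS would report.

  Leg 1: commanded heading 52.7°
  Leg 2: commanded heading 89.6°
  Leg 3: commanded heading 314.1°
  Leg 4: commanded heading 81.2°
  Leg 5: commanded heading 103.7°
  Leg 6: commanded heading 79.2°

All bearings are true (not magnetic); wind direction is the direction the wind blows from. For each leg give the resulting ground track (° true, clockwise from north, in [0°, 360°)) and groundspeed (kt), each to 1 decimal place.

Leg 1: heading 52.7°; drift +1.8° → track 54.5°, groundspeed 89.8 kt
Leg 2: heading 89.6°; drift +3.8° → track 93.4°, groundspeed 93.0 kt
Leg 3: heading 314.1°; drift -4.2° → track 309.9°, groundspeed 94.9 kt
Leg 4: heading 81.2°; drift +3.5° → track 84.7°, groundspeed 92.1 kt
Leg 5: heading 103.7°; drift +4.2° → track 107.9°, groundspeed 94.7 kt
Leg 6: heading 79.2°; drift +3.4° → track 82.6°, groundspeed 91.9 kt

Leg 1: track=54.5°, groundspeed=89.8 kt
Leg 2: track=93.4°, groundspeed=93.0 kt
Leg 3: track=309.9°, groundspeed=94.9 kt
Leg 4: track=84.7°, groundspeed=92.1 kt
Leg 5: track=107.9°, groundspeed=94.7 kt
Leg 6: track=82.6°, groundspeed=91.9 kt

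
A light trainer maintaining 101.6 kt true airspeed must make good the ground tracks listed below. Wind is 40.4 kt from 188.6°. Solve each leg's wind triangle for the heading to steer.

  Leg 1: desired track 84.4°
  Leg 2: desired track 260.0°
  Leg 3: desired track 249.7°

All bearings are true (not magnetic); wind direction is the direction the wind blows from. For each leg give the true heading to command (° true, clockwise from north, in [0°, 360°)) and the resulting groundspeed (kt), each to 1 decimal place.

Leg 1: desired track 84.4°; wind correction +22.7° → command heading 107.1°, groundspeed 103.7 kt
Leg 2: desired track 260.0°; wind correction -22.1° → command heading 237.9°, groundspeed 81.2 kt
Leg 3: desired track 249.7°; wind correction -20.4° → command heading 229.3°, groundspeed 75.7 kt

Leg 1: heading=107.1°, groundspeed=103.7 kt
Leg 2: heading=237.9°, groundspeed=81.2 kt
Leg 3: heading=229.3°, groundspeed=75.7 kt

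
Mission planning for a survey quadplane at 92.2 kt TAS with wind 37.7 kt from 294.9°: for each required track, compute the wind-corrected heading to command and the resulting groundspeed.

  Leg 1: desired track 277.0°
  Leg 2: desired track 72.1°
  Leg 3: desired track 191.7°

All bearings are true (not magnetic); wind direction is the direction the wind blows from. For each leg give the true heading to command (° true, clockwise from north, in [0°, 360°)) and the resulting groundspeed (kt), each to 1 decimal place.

Leg 1: heading=284.2°, groundspeed=55.6 kt
Leg 2: heading=56.0°, groundspeed=116.2 kt
Leg 3: heading=215.2°, groundspeed=93.2 kt

Leg 1: desired track 277.0°; wind correction +7.2° → command heading 284.2°, groundspeed 55.6 kt
Leg 2: desired track 72.1°; wind correction -16.1° → command heading 56.0°, groundspeed 116.2 kt
Leg 3: desired track 191.7°; wind correction +23.5° → command heading 215.2°, groundspeed 93.2 kt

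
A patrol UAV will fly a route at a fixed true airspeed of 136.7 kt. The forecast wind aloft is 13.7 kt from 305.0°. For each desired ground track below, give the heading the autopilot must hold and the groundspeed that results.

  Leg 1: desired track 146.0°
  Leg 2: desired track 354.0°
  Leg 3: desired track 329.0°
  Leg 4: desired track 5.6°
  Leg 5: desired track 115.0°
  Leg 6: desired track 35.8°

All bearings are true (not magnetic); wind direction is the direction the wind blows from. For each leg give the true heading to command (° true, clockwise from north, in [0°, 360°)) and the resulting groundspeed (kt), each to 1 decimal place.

Leg 1: desired track 146.0°; wind correction +2.1° → command heading 148.1°, groundspeed 149.4 kt
Leg 2: desired track 354.0°; wind correction -4.3° → command heading 349.7°, groundspeed 127.3 kt
Leg 3: desired track 329.0°; wind correction -2.3° → command heading 326.7°, groundspeed 124.1 kt
Leg 4: desired track 5.6°; wind correction -5.0° → command heading 0.6°, groundspeed 129.5 kt
Leg 5: desired track 115.0°; wind correction -1.0° → command heading 114.0°, groundspeed 150.2 kt
Leg 6: desired track 35.8°; wind correction -5.8° → command heading 30.0°, groundspeed 136.2 kt

Leg 1: heading=148.1°, groundspeed=149.4 kt
Leg 2: heading=349.7°, groundspeed=127.3 kt
Leg 3: heading=326.7°, groundspeed=124.1 kt
Leg 4: heading=0.6°, groundspeed=129.5 kt
Leg 5: heading=114.0°, groundspeed=150.2 kt
Leg 6: heading=30.0°, groundspeed=136.2 kt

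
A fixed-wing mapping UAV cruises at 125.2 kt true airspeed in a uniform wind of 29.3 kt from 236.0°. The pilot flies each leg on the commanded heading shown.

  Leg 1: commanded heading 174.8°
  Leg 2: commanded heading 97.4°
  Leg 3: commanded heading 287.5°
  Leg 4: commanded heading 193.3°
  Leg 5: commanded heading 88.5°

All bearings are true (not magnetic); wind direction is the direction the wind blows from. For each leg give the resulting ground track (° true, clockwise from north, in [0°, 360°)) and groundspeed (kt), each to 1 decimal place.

Leg 1: track=161.8°, groundspeed=114.0 kt
Leg 2: track=89.9°, groundspeed=148.4 kt
Leg 3: track=299.6°, groundspeed=109.4 kt
Leg 4: track=182.4°, groundspeed=105.6 kt
Leg 5: track=82.5°, groundspeed=150.7 kt

Leg 1: heading 174.8°; drift -13.0° → track 161.8°, groundspeed 114.0 kt
Leg 2: heading 97.4°; drift -7.5° → track 89.9°, groundspeed 148.4 kt
Leg 3: heading 287.5°; drift +12.1° → track 299.6°, groundspeed 109.4 kt
Leg 4: heading 193.3°; drift -10.9° → track 182.4°, groundspeed 105.6 kt
Leg 5: heading 88.5°; drift -6.0° → track 82.5°, groundspeed 150.7 kt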